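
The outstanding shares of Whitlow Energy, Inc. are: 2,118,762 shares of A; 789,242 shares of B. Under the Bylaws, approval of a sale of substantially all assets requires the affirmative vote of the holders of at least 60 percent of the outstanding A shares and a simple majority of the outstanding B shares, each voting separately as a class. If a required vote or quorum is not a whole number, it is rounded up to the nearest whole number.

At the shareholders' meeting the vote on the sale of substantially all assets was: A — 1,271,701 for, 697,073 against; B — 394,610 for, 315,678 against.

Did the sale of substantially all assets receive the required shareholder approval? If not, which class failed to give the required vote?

A: 3/5 of 2118762 = 1271257.20, rounded up to 1271258; 1,271,258 required, 1,271,701 in favor — approved.
B: a majority of 789242 is 394622; 394,622 required, 394,610 in favor — not approved.

Not approved — the B shares did not give the required vote.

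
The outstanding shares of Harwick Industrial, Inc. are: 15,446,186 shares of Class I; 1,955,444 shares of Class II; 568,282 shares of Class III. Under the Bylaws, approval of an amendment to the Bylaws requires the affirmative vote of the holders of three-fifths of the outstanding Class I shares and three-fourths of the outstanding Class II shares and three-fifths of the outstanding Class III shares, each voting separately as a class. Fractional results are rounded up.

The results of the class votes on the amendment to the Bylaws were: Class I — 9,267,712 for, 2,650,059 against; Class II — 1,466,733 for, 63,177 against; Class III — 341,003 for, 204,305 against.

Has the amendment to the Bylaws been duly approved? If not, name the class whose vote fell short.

Approved — every class gave the required vote.

Class I: 3/5 of 15446186 = 9267711.60, rounded up to 9267712; 9,267,712 required, 9,267,712 in favor — approved.
Class II: 3/4 of 1955444 = 1466583; 1,466,583 required, 1,466,733 in favor — approved.
Class III: 3/5 of 568282 = 340969.20, rounded up to 340970; 340,970 required, 341,003 in favor — approved.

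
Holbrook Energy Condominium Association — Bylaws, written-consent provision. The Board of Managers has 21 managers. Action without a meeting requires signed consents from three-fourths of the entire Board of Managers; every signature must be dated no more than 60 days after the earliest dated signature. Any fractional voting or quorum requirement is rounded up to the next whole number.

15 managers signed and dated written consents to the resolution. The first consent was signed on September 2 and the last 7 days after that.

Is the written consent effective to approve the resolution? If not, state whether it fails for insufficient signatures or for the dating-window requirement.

Signatures required: three-fourths of 21 — 3/4 of 21 = 15.75, rounded up to 16, so 16 needed; 15 signed. Insufficient.
Dating window: the latest signature is 7 days after the earliest; the limit is 60 days. Within the window.

Not effective — insufficient signatures.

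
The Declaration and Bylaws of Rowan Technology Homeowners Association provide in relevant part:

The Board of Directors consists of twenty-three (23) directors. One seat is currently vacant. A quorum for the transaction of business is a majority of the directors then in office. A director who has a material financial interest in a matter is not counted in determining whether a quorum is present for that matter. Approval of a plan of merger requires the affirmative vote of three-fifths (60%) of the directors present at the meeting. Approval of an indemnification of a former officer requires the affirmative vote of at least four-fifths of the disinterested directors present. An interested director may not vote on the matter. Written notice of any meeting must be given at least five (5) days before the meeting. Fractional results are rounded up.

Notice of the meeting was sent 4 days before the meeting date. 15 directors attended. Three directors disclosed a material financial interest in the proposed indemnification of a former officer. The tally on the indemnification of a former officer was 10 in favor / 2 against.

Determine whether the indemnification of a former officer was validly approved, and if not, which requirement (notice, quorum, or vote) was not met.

Notice: 4 days given; 5 required (4 < 5). Not satisfied.
Quorum: 15 present, but the 3 interested directors do not count, leaving 12. Quorum is 12. Satisfied.
Vote: the indemnification of a former officer requires four-fifths of the disinterested directors present (15 − 3 = 12). 4/5 of 12 = 9.60, rounded up to 10, so 10 affirmative votes are needed; 10 voted in favor. Satisfied.

Invalid — notice requirement not satisfied.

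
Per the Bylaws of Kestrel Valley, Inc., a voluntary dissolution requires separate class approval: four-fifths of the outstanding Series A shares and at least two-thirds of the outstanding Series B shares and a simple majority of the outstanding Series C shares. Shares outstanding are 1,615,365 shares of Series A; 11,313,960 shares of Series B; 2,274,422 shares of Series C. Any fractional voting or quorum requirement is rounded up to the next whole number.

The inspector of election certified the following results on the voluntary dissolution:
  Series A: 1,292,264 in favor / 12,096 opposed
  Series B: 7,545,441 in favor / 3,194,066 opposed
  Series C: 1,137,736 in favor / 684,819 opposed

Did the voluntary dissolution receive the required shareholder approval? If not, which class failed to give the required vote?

Not approved — the Series A shares did not give the required vote.

Series A: 4/5 of 1615365 = 1292292; 1,292,292 required, 1,292,264 in favor — not approved.
Series B: 2/3 of 11313960 = 7542640; 7,542,640 required, 7,545,441 in favor — approved.
Series C: a majority of 2274422 is 1137212; 1,137,212 required, 1,137,736 in favor — approved.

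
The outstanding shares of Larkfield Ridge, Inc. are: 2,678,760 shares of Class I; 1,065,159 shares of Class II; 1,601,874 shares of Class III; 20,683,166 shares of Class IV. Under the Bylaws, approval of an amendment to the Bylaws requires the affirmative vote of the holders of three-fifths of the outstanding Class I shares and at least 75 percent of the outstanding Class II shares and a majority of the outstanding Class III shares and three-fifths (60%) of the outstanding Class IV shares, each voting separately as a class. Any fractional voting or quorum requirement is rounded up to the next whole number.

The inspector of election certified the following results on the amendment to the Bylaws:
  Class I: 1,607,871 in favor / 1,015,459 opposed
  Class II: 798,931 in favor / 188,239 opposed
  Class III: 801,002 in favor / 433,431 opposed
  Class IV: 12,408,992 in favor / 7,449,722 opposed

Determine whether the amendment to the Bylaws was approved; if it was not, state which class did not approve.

Not approved — the Class IV shares did not give the required vote.

Class I: 3/5 of 2678760 = 1607256; 1,607,256 required, 1,607,871 in favor — approved.
Class II: 3/4 of 1065159 = 798869.25, rounded up to 798870; 798,870 required, 798,931 in favor — approved.
Class III: a majority of 1601874 is 800938; 800,938 required, 801,002 in favor — approved.
Class IV: 3/5 of 20683166 = 12409899.60, rounded up to 12409900; 12,409,900 required, 12,408,992 in favor — not approved.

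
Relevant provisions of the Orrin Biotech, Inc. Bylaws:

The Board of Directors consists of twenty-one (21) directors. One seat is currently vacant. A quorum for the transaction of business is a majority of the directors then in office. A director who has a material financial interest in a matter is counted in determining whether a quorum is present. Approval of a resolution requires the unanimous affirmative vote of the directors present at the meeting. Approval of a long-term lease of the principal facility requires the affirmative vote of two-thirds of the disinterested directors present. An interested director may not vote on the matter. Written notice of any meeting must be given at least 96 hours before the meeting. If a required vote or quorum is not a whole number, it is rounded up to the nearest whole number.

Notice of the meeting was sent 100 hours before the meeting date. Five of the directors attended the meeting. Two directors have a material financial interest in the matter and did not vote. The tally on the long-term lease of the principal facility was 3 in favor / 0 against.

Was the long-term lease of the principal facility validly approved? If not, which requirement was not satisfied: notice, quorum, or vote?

Notice: 100 hours given; 96 required (100 ≥ 96). Satisfied.
Quorum: 5 present (interested directors count toward quorum); quorum is 11. Not satisfied.
Vote: the long-term lease of the principal facility requires two-thirds of the disinterested directors present (5 − 2 = 3). 2/3 of 3 = 2, so 2 affirmative votes are needed; 3 voted in favor. Satisfied. (Moot — without a quorum no business can be validly transacted.)

Invalid — quorum requirement not satisfied.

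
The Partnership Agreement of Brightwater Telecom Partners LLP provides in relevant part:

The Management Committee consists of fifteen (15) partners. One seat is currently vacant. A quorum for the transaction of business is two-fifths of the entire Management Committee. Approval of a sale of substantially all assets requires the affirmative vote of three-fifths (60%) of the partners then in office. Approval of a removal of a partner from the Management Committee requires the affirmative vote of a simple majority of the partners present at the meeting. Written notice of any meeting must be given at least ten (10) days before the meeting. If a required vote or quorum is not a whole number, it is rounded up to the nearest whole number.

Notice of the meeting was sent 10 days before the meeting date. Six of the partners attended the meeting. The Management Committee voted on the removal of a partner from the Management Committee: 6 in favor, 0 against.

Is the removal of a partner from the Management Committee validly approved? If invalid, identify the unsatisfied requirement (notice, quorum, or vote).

Valid — all requirements satisfied.

Notice: 10 days given; 10 required (10 ≥ 10). Satisfied.
Quorum: 6 present; quorum is 6. Satisfied.
Vote: the removal of a partner from the Management Committee requires a majority of the partners present (6). A majority of 6 is 4, so 4 affirmative votes are needed; 6 voted in favor. Satisfied.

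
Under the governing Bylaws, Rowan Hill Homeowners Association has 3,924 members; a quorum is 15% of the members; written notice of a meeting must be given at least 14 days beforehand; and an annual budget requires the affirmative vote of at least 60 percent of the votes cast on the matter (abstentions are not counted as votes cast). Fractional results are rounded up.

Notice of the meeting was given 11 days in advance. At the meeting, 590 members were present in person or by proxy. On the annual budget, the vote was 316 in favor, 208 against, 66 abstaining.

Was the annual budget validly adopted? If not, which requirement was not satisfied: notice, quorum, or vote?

Notice: 11 days given; 14 required. Not satisfied.
Quorum: 15% of 3,924 = 588.60, rounded up to 589; 590 present. Satisfied.
Vote: requires three-fifths of the votes cast (590 − 66 abstaining = 524); 3/5 of 524 = 314.40, rounded up to 315, so 315 needed; 316 in favor. Satisfied.

Invalid — notice requirement not satisfied.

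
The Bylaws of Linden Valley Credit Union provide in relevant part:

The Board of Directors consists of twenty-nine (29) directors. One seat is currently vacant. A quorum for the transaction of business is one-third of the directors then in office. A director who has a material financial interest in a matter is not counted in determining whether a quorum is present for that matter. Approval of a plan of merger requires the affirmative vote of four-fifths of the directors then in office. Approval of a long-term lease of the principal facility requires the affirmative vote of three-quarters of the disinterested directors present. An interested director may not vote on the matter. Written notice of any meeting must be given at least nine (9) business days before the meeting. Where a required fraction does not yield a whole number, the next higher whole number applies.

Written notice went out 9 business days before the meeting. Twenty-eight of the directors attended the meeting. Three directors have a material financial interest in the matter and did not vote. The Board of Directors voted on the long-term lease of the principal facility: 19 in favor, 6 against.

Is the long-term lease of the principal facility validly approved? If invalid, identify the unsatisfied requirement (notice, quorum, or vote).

Valid — all requirements satisfied.

Notice: 9 business days given; 9 required (9 ≥ 9). Satisfied.
Quorum: 28 present, but the 3 interested directors do not count, leaving 25. Quorum is 10. Satisfied.
Vote: the long-term lease of the principal facility requires three-fourths of the disinterested directors present (28 − 3 = 25). 3/4 of 25 = 18.75, rounded up to 19, so 19 affirmative votes are needed; 19 voted in favor. Satisfied.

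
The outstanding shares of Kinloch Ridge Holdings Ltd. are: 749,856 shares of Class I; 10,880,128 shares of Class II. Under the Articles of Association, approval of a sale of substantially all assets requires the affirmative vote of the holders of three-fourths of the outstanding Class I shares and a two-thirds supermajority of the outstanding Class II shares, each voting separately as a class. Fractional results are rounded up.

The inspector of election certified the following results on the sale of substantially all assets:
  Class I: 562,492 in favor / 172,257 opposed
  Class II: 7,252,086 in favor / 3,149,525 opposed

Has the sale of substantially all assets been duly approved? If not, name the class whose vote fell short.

Class I: 3/4 of 749856 = 562392; 562,392 required, 562,492 in favor — approved.
Class II: 2/3 of 10880128 = 7253418.67, rounded up to 7253419; 7,253,419 required, 7,252,086 in favor — not approved.

Not approved — the Class II shares did not give the required vote.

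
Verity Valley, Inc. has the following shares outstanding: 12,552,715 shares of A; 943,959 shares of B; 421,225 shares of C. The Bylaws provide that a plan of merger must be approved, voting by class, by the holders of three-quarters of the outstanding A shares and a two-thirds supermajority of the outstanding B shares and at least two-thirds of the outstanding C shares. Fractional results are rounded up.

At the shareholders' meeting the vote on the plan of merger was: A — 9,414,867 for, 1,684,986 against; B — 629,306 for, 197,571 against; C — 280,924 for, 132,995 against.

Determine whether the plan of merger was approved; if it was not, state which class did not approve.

A: 3/4 of 12552715 = 9414536.25, rounded up to 9414537; 9,414,537 required, 9,414,867 in favor — approved.
B: 2/3 of 943959 = 629306; 629,306 required, 629,306 in favor — approved.
C: 2/3 of 421225 = 280816.67, rounded up to 280817; 280,817 required, 280,924 in favor — approved.

Approved — every class gave the required vote.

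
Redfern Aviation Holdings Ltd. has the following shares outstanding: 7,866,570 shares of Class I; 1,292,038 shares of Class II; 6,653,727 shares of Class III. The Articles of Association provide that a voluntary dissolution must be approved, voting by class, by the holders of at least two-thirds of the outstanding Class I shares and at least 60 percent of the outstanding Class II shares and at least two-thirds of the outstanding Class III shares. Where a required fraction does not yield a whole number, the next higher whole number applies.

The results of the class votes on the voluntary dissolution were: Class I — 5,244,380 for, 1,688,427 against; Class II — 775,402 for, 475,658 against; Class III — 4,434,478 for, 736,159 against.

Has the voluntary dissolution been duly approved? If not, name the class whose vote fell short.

Not approved — the Class III shares did not give the required vote.

Class I: 2/3 of 7866570 = 5244380; 5,244,380 required, 5,244,380 in favor — approved.
Class II: 3/5 of 1292038 = 775222.80, rounded up to 775223; 775,223 required, 775,402 in favor — approved.
Class III: 2/3 of 6653727 = 4435818; 4,435,818 required, 4,434,478 in favor — not approved.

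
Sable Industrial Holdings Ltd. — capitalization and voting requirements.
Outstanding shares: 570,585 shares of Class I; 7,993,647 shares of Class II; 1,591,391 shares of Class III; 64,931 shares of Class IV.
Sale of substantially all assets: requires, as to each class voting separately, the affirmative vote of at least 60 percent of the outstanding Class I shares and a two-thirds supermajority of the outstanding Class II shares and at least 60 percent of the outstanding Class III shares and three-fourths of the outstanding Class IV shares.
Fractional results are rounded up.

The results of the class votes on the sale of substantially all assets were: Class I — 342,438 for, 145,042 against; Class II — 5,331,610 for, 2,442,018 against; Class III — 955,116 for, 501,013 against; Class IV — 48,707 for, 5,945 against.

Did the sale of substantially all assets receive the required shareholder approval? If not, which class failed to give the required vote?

Approved — every class gave the required vote.

Class I: 3/5 of 570585 = 342351; 342,351 required, 342,438 in favor — approved.
Class II: 2/3 of 7993647 = 5329098; 5,329,098 required, 5,331,610 in favor — approved.
Class III: 3/5 of 1591391 = 954834.60, rounded up to 954835; 954,835 required, 955,116 in favor — approved.
Class IV: 3/4 of 64931 = 48698.25, rounded up to 48699; 48,699 required, 48,707 in favor — approved.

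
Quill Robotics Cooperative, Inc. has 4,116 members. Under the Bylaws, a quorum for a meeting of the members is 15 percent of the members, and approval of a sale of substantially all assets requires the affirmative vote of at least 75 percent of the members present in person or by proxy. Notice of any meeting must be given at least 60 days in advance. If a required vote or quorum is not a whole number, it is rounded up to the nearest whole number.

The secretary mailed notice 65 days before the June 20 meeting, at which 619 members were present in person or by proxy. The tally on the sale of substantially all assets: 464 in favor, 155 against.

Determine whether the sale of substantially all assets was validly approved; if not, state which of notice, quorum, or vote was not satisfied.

Notice: 65 days given; 60 required. Satisfied.
Quorum: 15% of 4,116 = 617.40, rounded up to 618; 619 present. Satisfied.
Vote: requires three-fourths of those present (619); 3/4 of 619 = 464.25, rounded up to 465, so 465 needed; 464 in favor. Not satisfied.

Invalid — vote requirement not satisfied.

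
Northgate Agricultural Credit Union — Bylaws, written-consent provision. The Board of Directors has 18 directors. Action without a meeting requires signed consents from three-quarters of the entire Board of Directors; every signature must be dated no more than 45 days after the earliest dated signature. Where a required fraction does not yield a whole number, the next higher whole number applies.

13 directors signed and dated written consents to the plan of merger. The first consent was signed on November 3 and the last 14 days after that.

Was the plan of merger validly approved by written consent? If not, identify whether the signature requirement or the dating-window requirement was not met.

Signatures required: three-quarters of 18 — 3/4 of 18 = 13.50, rounded up to 14, so 14 needed; 13 signed. Insufficient.
Dating window: the latest signature is 14 days after the earliest; the limit is 45 days. Within the window.

Not effective — insufficient signatures.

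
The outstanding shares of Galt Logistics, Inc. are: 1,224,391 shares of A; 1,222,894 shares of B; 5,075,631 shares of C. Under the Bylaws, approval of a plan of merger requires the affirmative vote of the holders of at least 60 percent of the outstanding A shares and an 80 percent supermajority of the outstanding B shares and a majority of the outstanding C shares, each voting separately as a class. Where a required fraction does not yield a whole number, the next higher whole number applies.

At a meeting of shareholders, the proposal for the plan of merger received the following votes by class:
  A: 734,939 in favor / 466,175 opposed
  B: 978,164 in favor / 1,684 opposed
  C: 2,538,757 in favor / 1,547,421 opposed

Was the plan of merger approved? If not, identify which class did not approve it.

A: 3/5 of 1224391 = 734634.60, rounded up to 734635; 734,635 required, 734,939 in favor — approved.
B: 4/5 of 1222894 = 978315.20, rounded up to 978316; 978,316 required, 978,164 in favor — not approved.
C: a majority of 5075631 is 2537816; 2,537,816 required, 2,538,757 in favor — approved.

Not approved — the B shares did not give the required vote.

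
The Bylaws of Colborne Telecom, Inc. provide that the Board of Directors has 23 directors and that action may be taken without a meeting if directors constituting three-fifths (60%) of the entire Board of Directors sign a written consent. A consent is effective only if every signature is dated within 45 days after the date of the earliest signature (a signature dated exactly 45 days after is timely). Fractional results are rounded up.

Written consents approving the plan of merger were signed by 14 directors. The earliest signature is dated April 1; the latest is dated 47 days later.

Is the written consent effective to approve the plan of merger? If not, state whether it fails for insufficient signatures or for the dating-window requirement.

Signatures required: three-fifths (60%) of 23 — 3/5 of 23 = 13.80, rounded up to 14, so 14 needed; 14 signed. Sufficient.
Dating window: the latest signature is 47 days after the earliest; the limit is 45 days. Outside the window.

Not effective — dating-window requirement not satisfied.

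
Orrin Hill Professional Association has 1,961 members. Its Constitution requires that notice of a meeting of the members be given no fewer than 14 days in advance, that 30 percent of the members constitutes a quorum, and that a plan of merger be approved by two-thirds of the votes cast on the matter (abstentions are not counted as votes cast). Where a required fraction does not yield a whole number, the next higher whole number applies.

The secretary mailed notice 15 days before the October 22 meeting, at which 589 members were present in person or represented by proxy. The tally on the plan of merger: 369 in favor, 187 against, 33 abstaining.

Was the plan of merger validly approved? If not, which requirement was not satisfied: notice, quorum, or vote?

Invalid — vote requirement not satisfied.

Notice: 15 days given; 14 required. Satisfied.
Quorum: 30% of 1,961 = 588.30, rounded up to 589; 589 present. Satisfied.
Vote: requires two-thirds of the votes cast (589 − 33 abstaining = 556); 2/3 of 556 = 370.67, rounded up to 371, so 371 needed; 369 in favor. Not satisfied.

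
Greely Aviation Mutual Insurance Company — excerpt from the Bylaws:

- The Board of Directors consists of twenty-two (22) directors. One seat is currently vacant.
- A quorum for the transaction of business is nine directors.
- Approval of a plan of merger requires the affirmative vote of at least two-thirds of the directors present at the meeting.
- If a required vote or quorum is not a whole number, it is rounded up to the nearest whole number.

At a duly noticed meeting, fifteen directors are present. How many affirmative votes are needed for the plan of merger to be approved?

The plan of merger requires two-thirds of the directors present (15).
2/3 of 15 = 10.

10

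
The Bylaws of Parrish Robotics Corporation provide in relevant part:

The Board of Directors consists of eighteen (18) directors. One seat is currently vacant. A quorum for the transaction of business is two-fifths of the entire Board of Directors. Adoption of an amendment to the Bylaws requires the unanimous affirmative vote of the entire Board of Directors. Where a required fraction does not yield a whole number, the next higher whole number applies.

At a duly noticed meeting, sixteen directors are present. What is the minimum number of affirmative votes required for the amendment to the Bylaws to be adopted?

18

The amendment to the Bylaws requires the unanimous vote of the entire Board of Directors (18).
Unanimous means all 18.
(Only 16 can vote, so the amendment to the Bylaws cannot pass at this meeting, but the required vote is still 18.)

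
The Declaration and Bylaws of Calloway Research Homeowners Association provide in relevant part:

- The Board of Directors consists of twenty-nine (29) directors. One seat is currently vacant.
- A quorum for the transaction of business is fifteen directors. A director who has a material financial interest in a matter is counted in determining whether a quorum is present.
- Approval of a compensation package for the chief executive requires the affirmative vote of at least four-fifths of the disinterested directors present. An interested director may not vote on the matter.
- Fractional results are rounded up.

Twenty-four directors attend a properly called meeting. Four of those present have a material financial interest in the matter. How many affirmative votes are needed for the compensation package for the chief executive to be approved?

16

The compensation package for the chief executive requires four-fifths of the disinterested directors present (24 − 4 = 20).
4/5 of 20 = 16.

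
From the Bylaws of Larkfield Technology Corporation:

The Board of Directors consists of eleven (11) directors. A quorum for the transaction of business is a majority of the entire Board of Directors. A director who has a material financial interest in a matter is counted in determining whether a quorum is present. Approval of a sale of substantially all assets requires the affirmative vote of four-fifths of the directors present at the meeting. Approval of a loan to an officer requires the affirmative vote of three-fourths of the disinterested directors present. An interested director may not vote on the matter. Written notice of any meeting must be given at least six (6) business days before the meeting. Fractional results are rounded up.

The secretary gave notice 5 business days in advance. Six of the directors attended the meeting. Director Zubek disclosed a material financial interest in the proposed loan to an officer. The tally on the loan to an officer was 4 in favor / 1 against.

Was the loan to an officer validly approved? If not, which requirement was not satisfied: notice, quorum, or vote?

Invalid — notice requirement not satisfied.

Notice: 5 business days given; 6 required (5 < 6). Not satisfied.
Quorum: 6 present (interested directors count toward quorum); quorum is 6. Satisfied.
Vote: the loan to an officer requires three-fourths of the disinterested directors present (6 − 1 = 5). 3/4 of 5 = 3.75, rounded up to 4, so 4 affirmative votes are needed; 4 voted in favor. Satisfied.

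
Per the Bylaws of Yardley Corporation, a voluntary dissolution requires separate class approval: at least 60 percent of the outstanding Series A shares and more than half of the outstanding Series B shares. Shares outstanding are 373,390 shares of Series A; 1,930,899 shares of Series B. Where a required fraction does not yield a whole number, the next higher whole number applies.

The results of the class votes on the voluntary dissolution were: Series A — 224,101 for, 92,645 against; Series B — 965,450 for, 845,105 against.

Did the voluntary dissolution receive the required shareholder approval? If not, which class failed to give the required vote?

Approved — every class gave the required vote.

Series A: 3/5 of 373390 = 224034; 224,034 required, 224,101 in favor — approved.
Series B: a majority of 1930899 is 965450; 965,450 required, 965,450 in favor — approved.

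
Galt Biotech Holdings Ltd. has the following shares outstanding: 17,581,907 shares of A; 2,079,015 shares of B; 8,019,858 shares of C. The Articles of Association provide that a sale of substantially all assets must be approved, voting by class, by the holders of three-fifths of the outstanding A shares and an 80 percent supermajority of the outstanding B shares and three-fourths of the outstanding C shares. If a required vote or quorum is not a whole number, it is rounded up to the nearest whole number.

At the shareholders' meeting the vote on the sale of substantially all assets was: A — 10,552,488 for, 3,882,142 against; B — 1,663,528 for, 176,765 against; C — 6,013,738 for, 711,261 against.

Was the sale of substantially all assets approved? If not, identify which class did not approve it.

Not approved — the C shares did not give the required vote.

A: 3/5 of 17581907 = 10549144.20, rounded up to 10549145; 10,549,145 required, 10,552,488 in favor — approved.
B: 4/5 of 2079015 = 1663212; 1,663,212 required, 1,663,528 in favor — approved.
C: 3/4 of 8019858 = 6014893.50, rounded up to 6014894; 6,014,894 required, 6,013,738 in favor — not approved.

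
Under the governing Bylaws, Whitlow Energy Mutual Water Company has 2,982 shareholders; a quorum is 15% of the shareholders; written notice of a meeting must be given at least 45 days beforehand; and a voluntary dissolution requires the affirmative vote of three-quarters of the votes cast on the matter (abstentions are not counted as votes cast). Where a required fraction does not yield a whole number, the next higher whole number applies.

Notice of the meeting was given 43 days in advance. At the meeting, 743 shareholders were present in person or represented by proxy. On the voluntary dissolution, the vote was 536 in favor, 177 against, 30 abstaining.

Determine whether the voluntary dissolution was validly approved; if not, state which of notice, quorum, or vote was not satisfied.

Invalid — notice requirement not satisfied.

Notice: 43 days given; 45 required. Not satisfied.
Quorum: 15% of 2,982 = 447.30, rounded up to 448; 743 present. Satisfied.
Vote: requires three-fourths of the votes cast (743 − 30 abstaining = 713); 3/4 of 713 = 534.75, rounded up to 535, so 535 needed; 536 in favor. Satisfied.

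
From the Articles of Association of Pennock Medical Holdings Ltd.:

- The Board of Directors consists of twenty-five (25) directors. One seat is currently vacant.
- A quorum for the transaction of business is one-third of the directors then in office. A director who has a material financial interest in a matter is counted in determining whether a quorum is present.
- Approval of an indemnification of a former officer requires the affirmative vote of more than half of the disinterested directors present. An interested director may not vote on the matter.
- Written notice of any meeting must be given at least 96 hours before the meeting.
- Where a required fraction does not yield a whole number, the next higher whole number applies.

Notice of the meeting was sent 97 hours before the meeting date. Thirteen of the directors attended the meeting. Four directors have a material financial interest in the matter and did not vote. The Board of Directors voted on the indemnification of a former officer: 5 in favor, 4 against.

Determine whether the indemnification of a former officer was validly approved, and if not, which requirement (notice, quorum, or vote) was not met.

Valid — all requirements satisfied.

Notice: 97 hours given; 96 required (97 ≥ 96). Satisfied.
Quorum: 13 present (interested directors count toward quorum); quorum is 8. Satisfied.
Vote: the indemnification of a former officer requires a majority of the disinterested directors present (13 − 4 = 9). A majority of 9 is 5, so 5 affirmative votes are needed; 5 voted in favor. Satisfied.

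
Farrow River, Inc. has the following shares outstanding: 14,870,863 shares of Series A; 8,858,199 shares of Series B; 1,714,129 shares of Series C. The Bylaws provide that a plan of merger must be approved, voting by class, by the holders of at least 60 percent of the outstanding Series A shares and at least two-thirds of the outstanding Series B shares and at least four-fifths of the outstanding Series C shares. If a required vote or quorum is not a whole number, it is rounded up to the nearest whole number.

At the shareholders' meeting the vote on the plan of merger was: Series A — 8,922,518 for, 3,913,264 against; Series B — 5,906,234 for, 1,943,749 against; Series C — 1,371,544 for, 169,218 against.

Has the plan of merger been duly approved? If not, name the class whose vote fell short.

Approved — every class gave the required vote.

Series A: 3/5 of 14870863 = 8922517.80, rounded up to 8922518; 8,922,518 required, 8,922,518 in favor — approved.
Series B: 2/3 of 8858199 = 5905466; 5,905,466 required, 5,906,234 in favor — approved.
Series C: 4/5 of 1714129 = 1371303.20, rounded up to 1371304; 1,371,304 required, 1,371,544 in favor — approved.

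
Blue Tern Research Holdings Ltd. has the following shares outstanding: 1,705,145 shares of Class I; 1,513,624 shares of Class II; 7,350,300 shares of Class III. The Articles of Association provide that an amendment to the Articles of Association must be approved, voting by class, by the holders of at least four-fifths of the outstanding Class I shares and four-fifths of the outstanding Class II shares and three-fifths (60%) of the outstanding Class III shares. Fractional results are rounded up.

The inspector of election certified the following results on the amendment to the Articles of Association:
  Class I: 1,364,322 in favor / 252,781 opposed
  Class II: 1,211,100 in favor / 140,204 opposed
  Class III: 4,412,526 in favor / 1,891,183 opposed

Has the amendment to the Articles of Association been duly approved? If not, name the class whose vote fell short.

Approved — every class gave the required vote.

Class I: 4/5 of 1705145 = 1364116; 1,364,116 required, 1,364,322 in favor — approved.
Class II: 4/5 of 1513624 = 1210899.20, rounded up to 1210900; 1,210,900 required, 1,211,100 in favor — approved.
Class III: 3/5 of 7350300 = 4410180; 4,410,180 required, 4,412,526 in favor — approved.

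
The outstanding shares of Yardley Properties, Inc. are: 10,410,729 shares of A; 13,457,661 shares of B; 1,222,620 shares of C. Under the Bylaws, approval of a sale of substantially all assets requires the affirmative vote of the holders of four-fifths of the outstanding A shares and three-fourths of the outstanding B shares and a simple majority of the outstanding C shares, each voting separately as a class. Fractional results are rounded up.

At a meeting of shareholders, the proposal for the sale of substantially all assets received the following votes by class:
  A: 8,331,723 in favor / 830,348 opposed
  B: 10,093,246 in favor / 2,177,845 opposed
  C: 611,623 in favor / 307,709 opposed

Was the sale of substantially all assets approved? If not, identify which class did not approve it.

Approved — every class gave the required vote.

A: 4/5 of 10410729 = 8328583.20, rounded up to 8328584; 8,328,584 required, 8,331,723 in favor — approved.
B: 3/4 of 13457661 = 10093245.75, rounded up to 10093246; 10,093,246 required, 10,093,246 in favor — approved.
C: a majority of 1222620 is 611311; 611,311 required, 611,623 in favor — approved.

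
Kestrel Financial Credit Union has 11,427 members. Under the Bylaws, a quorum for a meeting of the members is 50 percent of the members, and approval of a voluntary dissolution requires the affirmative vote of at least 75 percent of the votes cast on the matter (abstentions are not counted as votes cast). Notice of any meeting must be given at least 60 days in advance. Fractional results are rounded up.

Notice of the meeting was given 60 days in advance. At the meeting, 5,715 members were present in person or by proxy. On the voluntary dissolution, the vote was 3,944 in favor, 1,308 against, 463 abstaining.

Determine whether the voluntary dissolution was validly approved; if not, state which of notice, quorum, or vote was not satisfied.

Valid — all requirements satisfied.

Notice: 60 days given; 60 required. Satisfied.
Quorum: 50% of 11,427 = 5,713.50, rounded up to 5,714; 5,715 present. Satisfied.
Vote: requires three-fourths of the votes cast (5,715 − 463 abstaining = 5,252); 3/4 of 5252 = 3939, so 3,939 needed; 3,944 in favor. Satisfied.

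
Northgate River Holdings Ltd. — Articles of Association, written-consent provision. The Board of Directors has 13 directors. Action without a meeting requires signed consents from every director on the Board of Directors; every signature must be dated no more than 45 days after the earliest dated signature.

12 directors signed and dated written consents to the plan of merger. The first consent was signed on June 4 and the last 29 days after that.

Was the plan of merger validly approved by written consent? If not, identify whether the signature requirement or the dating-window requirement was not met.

Not effective — insufficient signatures.

Signatures required: the unanimous vote of 13 — unanimous means all 13, so 13 needed; 12 signed. Insufficient.
Dating window: the latest signature is 29 days after the earliest; the limit is 45 days. Within the window.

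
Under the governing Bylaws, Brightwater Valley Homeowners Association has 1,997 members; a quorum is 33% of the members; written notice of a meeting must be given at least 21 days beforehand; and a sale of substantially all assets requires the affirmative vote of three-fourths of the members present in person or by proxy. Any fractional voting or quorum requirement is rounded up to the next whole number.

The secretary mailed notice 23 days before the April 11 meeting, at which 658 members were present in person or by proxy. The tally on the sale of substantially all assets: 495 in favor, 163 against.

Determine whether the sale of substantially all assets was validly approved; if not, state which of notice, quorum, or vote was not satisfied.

Notice: 23 days given; 21 required. Satisfied.
Quorum: 33% of 1,997 = 659.01, rounded up to 660; 658 present. Not satisfied.
Vote: requires three-fourths of those present (658); 3/4 of 658 = 493.50, rounded up to 494, so 494 needed; 495 in favor. Satisfied.

Invalid — quorum requirement not satisfied.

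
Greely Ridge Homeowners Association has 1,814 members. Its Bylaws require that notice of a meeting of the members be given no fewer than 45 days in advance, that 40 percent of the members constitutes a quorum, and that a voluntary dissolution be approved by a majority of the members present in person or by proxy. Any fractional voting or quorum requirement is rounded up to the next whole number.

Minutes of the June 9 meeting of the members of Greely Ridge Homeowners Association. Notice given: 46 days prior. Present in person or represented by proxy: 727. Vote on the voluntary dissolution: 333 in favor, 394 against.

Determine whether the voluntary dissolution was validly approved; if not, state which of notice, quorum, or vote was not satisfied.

Notice: 46 days given; 45 required. Satisfied.
Quorum: 40% of 1,814 = 725.60, rounded up to 726; 727 present. Satisfied.
Vote: requires a majority of those present (727); a majority of 727 is 364, so 364 needed; 333 in favor. Not satisfied.

Invalid — vote requirement not satisfied.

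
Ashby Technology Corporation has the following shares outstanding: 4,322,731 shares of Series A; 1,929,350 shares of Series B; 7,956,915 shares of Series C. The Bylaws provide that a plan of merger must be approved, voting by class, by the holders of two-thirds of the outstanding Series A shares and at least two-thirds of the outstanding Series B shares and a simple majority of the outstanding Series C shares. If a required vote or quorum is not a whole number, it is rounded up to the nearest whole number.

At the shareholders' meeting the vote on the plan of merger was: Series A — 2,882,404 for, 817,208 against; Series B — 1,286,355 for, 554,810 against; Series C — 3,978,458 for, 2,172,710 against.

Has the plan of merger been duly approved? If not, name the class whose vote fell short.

Series A: 2/3 of 4322731 = 2881820.67, rounded up to 2881821; 2,881,821 required, 2,882,404 in favor — approved.
Series B: 2/3 of 1929350 = 1286233.33, rounded up to 1286234; 1,286,234 required, 1,286,355 in favor — approved.
Series C: a majority of 7956915 is 3978458; 3,978,458 required, 3,978,458 in favor — approved.

Approved — every class gave the required vote.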